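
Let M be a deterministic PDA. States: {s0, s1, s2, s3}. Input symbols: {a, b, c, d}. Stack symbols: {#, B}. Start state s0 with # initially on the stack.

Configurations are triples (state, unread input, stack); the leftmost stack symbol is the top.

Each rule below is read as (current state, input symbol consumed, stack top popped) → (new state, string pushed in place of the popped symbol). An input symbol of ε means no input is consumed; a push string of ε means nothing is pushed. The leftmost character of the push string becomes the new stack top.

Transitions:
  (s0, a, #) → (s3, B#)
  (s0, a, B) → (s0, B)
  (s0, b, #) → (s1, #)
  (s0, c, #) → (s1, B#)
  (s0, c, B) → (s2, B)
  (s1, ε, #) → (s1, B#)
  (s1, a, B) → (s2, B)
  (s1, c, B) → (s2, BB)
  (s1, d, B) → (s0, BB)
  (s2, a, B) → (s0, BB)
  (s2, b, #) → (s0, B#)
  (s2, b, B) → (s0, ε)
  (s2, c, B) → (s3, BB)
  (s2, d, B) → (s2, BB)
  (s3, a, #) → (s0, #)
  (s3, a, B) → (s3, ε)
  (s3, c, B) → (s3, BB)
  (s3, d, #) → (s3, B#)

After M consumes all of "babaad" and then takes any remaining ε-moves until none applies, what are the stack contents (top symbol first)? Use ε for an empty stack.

(s0, babaad, #) ⊢ (s1, abaad, #) ⊢ (s1, abaad, B#) ⊢ (s2, baad, B#) ⊢ (s0, aad, #) ⊢ (s3, ad, B#) ⊢ (s3, d, #) ⊢ (s3, ε, B#)
All input consumed in state s3 with stack B#.

B#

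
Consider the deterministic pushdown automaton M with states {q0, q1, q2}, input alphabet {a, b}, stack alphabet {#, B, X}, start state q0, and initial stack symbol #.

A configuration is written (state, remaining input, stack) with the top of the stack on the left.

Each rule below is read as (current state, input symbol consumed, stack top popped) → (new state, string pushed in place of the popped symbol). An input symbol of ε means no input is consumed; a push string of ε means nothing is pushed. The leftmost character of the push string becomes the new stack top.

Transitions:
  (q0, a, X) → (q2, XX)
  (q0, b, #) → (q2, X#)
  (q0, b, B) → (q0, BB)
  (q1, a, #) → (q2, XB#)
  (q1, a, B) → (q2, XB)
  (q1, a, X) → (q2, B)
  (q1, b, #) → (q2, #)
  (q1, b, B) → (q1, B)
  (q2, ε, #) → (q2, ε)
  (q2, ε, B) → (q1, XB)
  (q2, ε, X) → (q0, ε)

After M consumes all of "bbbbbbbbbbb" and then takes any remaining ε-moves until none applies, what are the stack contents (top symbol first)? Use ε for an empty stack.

#

(q0, bbbbbbbbbbb, #) ⊢ (q2, bbbbbbbbbb, X#) ⊢ (q0, bbbbbbbbbb, #) ⊢ (q2, bbbbbbbbb, X#) ⊢ (q0, bbbbbbbbb, #) ⊢ (q2, bbbbbbbb, X#) ⊢ (q0, bbbbbbbb, #) ⊢ (q2, bbbbbbb, X#) ⊢ (q0, bbbbbbb, #) ⊢ (q2, bbbbbb, X#) ⊢ (q0, bbbbbb, #) ⊢ (q2, bbbbb, X#) ⊢ (q0, bbbbb, #) ⊢ (q2, bbbb, X#) ⊢ (q0, bbbb, #) ⊢ (q2, bbb, X#) ⊢ (q0, bbb, #) ⊢ (q2, bb, X#) ⊢ (q0, bb, #) ⊢ (q2, b, X#) ⊢ (q0, b, #) ⊢ (q2, ε, X#) ⊢ (q0, ε, #)
All input consumed in state q0 with stack #.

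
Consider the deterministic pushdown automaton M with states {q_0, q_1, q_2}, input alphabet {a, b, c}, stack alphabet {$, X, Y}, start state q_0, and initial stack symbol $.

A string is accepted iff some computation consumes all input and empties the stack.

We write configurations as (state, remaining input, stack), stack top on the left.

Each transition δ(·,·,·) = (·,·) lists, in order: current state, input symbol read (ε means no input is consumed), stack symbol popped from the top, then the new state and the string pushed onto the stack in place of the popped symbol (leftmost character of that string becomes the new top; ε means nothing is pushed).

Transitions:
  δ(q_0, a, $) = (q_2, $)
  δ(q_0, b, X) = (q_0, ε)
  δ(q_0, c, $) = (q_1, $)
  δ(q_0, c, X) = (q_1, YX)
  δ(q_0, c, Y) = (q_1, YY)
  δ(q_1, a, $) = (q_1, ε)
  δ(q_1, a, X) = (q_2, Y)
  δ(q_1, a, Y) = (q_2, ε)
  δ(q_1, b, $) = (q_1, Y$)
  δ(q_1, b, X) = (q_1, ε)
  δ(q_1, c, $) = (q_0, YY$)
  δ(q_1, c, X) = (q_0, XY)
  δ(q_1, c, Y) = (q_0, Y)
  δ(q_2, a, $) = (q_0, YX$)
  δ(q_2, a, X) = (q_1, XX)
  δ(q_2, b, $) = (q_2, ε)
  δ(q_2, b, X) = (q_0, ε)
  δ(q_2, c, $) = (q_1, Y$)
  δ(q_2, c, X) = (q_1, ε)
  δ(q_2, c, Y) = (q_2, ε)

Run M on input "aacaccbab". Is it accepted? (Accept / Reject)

(q_0, aacaccbab, $)
  read a, top $: go to q_2, push $ → (q_2, acaccbab, $)
  read a, top $: go to q_0, push YX$ → (q_0, caccbab, YX$)
  read c, top Y: go to q_1, push YY → (q_1, accbab, YYX$)
  read a, top Y: go to q_2, push ε → (q_2, ccbab, YX$)
  read c, top Y: go to q_2, push ε → (q_2, cbab, X$)
  read c, top X: go to q_1, push ε → (q_1, bab, $)
  read b, top $: go to q_1, push Y$ → (q_1, ab, Y$)
  read a, top Y: go to q_2, push ε → (q_2, b, $)
  read b, top $: go to q_2, push ε → (q_2, ε, ε)
All input consumed and the stack is empty.

Accept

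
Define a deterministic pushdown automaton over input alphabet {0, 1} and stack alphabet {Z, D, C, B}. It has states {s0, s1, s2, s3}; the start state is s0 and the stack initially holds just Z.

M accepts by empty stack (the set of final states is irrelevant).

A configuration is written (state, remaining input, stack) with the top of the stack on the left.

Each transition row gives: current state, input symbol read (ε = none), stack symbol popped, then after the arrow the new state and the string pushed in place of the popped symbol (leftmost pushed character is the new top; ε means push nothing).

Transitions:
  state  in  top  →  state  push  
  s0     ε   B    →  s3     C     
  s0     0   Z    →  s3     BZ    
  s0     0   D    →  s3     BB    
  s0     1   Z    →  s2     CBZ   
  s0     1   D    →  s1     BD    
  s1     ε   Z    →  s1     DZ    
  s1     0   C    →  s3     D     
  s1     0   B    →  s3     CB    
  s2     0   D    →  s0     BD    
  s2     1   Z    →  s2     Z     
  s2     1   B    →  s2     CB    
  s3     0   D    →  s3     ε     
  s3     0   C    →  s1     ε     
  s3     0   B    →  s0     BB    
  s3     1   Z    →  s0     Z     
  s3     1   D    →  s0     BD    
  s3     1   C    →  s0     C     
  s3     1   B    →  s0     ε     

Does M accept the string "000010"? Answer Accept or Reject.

Reject

(s0, 000010, Z)
  read 0, top Z: go to s3, push BZ → (s3, 00010, BZ)
  read 0, top B: go to s0, push BB → (s0, 0010, BBZ)
  ε-move, top B: go to s3, push C → (s3, 0010, CBZ)
  read 0, top C: go to s1, push ε → (s1, 010, BZ)
  read 0, top B: go to s3, push CB → (s3, 10, CBZ)
  read 1, top C: go to s0, push C → (s0, 0, CBZ)
No transition applies at (s0, 0, CBZ); input not fully consumed.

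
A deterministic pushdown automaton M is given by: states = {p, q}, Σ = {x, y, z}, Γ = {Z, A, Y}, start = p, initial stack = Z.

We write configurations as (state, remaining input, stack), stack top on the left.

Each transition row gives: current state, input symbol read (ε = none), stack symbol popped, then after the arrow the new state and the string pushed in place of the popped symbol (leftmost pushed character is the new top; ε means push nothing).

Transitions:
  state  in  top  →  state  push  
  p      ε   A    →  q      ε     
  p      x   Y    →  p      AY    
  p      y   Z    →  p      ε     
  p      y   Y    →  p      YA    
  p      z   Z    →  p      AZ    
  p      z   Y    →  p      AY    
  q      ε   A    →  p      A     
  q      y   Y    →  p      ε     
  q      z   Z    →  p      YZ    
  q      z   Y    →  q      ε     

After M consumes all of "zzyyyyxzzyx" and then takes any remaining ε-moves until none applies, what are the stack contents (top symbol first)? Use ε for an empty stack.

YAZ

(p, zzyyyyxzzyx, Z)
  read z, top Z: go to p, push AZ → (p, zyyyyxzzyx, AZ)
  ε-move, top A: go to q, push ε → (q, zyyyyxzzyx, Z)
  read z, top Z: go to p, push YZ → (p, yyyyxzzyx, YZ)
  read y, top Y: go to p, push YA → (p, yyyxzzyx, YAZ)
  read y, top Y: go to p, push YA → (p, yyxzzyx, YAAZ)
  read y, top Y: go to p, push YA → (p, yxzzyx, YAAAZ)
  read y, top Y: go to p, push YA → (p, xzzyx, YAAAAZ)
  read x, top Y: go to p, push AY → (p, zzyx, AYAAAAZ)
  ε-move, top A: go to q, push ε → (q, zzyx, YAAAAZ)
  read z, top Y: go to q, push ε → (q, zyx, AAAAZ)
  ε-move, top A: go to p, push A → (p, zyx, AAAAZ)
  ε-move, top A: go to q, push ε → (q, zyx, AAAZ)
  ε-move, top A: go to p, push A → (p, zyx, AAAZ)
  ε-move, top A: go to q, push ε → (q, zyx, AAZ)
  ε-move, top A: go to p, push A → (p, zyx, AAZ)
  ε-move, top A: go to q, push ε → (q, zyx, AZ)
  ε-move, top A: go to p, push A → (p, zyx, AZ)
  ε-move, top A: go to q, push ε → (q, zyx, Z)
  read z, top Z: go to p, push YZ → (p, yx, YZ)
  read y, top Y: go to p, push YA → (p, x, YAZ)
  read x, top Y: go to p, push AY → (p, ε, AYAZ)
  ε-move, top A: go to q, push ε → (q, ε, YAZ)
All input consumed in state q with stack YAZ.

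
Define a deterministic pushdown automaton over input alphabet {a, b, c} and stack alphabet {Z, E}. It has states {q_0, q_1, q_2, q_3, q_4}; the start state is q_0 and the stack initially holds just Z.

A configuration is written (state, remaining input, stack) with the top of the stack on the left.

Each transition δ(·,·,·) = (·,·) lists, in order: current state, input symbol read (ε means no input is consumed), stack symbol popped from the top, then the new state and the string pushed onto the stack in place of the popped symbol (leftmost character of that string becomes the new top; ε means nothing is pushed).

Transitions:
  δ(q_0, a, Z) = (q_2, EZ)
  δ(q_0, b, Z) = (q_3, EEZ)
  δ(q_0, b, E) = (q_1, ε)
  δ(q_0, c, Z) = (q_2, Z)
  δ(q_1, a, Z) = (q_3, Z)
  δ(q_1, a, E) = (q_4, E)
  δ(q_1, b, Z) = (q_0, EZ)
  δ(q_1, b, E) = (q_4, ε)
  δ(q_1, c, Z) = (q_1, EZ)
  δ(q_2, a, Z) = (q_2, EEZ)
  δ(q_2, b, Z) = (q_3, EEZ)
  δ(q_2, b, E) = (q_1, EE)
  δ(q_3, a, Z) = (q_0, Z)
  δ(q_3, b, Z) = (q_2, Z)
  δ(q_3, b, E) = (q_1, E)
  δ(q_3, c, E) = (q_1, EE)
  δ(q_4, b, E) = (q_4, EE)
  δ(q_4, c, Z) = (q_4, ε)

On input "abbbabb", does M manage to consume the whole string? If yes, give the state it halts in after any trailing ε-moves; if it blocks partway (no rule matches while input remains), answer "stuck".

(q_0, abbbabb, Z) ⊢ (q_2, bbbabb, EZ) ⊢ (q_1, bbabb, EEZ) ⊢ (q_4, babb, EZ) ⊢ (q_4, abb, EEZ)
No transition for (q_4, a, top E); M blocks with input abb remaining.

stuck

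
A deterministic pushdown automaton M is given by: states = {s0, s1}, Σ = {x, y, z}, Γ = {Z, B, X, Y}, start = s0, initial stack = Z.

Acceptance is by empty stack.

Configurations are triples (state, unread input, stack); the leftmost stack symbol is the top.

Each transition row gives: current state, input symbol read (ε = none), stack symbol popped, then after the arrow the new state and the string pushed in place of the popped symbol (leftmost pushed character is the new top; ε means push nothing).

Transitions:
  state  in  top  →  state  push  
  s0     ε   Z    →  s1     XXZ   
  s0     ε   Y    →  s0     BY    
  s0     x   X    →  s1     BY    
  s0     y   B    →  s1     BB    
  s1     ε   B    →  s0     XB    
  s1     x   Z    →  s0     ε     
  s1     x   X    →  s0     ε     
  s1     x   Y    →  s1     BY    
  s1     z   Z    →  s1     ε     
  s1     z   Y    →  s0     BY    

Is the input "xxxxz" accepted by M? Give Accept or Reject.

(s0, xxxxz, Z)
  ε-move, top Z: go to s1, push XXZ → (s1, xxxxz, XXZ)
  read x, top X: go to s0, push ε → (s0, xxxz, XZ)
  read x, top X: go to s1, push BY → (s1, xxz, BYZ)
  ε-move, top B: go to s0, push XB → (s0, xxz, XBYZ)
  read x, top X: go to s1, push BY → (s1, xz, BYBYZ)
  ε-move, top B: go to s0, push XB → (s0, xz, XBYBYZ)
  read x, top X: go to s1, push BY → (s1, z, BYBYBYZ)
  ε-move, top B: go to s0, push XB → (s0, z, XBYBYBYZ)
No transition applies at (s0, z, XBYBYBYZ); input not fully consumed.

Reject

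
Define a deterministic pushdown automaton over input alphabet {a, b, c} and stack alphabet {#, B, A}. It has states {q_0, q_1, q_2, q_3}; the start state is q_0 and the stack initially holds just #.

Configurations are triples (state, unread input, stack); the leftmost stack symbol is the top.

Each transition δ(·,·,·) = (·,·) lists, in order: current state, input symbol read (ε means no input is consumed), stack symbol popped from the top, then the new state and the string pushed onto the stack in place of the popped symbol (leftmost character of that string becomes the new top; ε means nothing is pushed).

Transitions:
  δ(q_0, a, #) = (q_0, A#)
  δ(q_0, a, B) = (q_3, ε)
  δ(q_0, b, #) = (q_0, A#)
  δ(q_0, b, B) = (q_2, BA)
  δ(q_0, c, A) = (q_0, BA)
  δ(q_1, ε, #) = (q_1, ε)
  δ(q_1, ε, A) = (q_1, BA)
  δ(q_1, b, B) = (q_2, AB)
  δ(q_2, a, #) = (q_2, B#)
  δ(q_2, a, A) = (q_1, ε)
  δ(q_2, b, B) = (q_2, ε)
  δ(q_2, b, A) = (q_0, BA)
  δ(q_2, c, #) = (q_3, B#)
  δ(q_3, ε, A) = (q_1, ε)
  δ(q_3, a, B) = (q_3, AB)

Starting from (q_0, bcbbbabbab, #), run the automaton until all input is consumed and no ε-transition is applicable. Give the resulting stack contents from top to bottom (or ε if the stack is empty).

(q_0, bcbbbabbab, #)
  read b, top #: go to q_0, push A# → (q_0, cbbbabbab, A#)
  read c, top A: go to q_0, push BA → (q_0, bbbabbab, BA#)
  read b, top B: go to q_2, push BA → (q_2, bbabbab, BAA#)
  read b, top B: go to q_2, push ε → (q_2, babbab, AA#)
  read b, top A: go to q_0, push BA → (q_0, abbab, BAA#)
  read a, top B: go to q_3, push ε → (q_3, bbab, AA#)
  ε-move, top A: go to q_1, push ε → (q_1, bbab, A#)
  ε-move, top A: go to q_1, push BA → (q_1, bbab, BA#)
  read b, top B: go to q_2, push AB → (q_2, bab, ABA#)
  read b, top A: go to q_0, push BA → (q_0, ab, BABA#)
  read a, top B: go to q_3, push ε → (q_3, b, ABA#)
  ε-move, top A: go to q_1, push ε → (q_1, b, BA#)
  read b, top B: go to q_2, push AB → (q_2, ε, ABA#)
All input consumed in state q_2 with stack ABA#.

ABA#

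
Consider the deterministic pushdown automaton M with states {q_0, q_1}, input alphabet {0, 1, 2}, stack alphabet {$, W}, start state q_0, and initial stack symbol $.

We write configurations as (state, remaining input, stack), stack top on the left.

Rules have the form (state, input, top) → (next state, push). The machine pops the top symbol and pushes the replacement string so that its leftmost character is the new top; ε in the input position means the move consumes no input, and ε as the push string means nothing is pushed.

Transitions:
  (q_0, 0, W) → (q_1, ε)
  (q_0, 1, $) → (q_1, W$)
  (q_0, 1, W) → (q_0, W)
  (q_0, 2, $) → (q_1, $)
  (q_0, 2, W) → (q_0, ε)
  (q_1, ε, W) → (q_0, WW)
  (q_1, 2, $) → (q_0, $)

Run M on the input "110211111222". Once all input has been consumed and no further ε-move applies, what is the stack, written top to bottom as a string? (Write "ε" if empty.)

$

(q_0, 110211111222, $)
  read 1, top $: go to q_1, push W$ → (q_1, 10211111222, W$)
  ε-move, top W: go to q_0, push WW → (q_0, 10211111222, WW$)
  read 1, top W: go to q_0, push W → (q_0, 0211111222, WW$)
  read 0, top W: go to q_1, push ε → (q_1, 211111222, W$)
  ε-move, top W: go to q_0, push WW → (q_0, 211111222, WW$)
  read 2, top W: go to q_0, push ε → (q_0, 11111222, W$)
  read 1, top W: go to q_0, push W → (q_0, 1111222, W$)
  read 1, top W: go to q_0, push W → (q_0, 111222, W$)
  read 1, top W: go to q_0, push W → (q_0, 11222, W$)
  read 1, top W: go to q_0, push W → (q_0, 1222, W$)
  read 1, top W: go to q_0, push W → (q_0, 222, W$)
  read 2, top W: go to q_0, push ε → (q_0, 22, $)
  read 2, top $: go to q_1, push $ → (q_1, 2, $)
  read 2, top $: go to q_0, push $ → (q_0, ε, $)
All input consumed in state q_0 with stack $.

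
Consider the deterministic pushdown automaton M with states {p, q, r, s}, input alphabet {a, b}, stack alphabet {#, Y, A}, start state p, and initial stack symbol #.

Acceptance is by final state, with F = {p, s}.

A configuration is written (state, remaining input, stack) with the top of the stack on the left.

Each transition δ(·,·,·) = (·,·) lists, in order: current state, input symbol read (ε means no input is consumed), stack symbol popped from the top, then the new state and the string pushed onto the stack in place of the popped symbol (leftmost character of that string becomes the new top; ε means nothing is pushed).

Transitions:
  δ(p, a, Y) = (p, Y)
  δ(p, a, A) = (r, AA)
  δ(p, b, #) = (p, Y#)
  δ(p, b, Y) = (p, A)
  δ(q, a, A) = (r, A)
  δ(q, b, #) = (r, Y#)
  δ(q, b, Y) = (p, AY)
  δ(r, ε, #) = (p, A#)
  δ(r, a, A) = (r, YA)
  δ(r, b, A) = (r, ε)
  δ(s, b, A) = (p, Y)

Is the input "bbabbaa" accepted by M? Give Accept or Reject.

Reject

(p, bbabbaa, #)
  read b, top #: go to p, push Y# → (p, babbaa, Y#)
  read b, top Y: go to p, push A → (p, abbaa, A#)
  read a, top A: go to r, push AA → (r, bbaa, AA#)
  read b, top A: go to r, push ε → (r, baa, A#)
  read b, top A: go to r, push ε → (r, aa, #)
  ε-move, top #: go to p, push A# → (p, aa, A#)
  read a, top A: go to r, push AA → (r, a, AA#)
  read a, top A: go to r, push YA → (r, ε, YAA#)
All input consumed; state r ∉ F and no further ε-move applies.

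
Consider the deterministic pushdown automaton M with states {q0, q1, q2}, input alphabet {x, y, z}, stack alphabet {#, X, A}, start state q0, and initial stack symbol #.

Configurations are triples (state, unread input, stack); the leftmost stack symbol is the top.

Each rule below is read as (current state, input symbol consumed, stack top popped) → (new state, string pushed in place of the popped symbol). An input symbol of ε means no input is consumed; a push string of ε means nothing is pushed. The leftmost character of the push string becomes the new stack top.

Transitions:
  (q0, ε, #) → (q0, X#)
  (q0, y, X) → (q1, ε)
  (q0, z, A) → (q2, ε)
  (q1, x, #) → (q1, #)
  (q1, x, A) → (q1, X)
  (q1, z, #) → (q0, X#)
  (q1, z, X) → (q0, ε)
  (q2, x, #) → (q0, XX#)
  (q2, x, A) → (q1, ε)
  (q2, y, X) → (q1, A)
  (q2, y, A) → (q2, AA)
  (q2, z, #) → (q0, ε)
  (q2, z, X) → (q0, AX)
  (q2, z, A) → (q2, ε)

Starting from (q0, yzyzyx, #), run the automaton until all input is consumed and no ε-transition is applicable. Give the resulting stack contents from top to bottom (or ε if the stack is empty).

(q0, yzyzyx, #) ⊢ (q0, yzyzyx, X#) ⊢ (q1, zyzyx, #) ⊢ (q0, yzyx, X#) ⊢ (q1, zyx, #) ⊢ (q0, yx, X#) ⊢ (q1, x, #) ⊢ (q1, ε, #)
All input consumed in state q1 with stack #.

#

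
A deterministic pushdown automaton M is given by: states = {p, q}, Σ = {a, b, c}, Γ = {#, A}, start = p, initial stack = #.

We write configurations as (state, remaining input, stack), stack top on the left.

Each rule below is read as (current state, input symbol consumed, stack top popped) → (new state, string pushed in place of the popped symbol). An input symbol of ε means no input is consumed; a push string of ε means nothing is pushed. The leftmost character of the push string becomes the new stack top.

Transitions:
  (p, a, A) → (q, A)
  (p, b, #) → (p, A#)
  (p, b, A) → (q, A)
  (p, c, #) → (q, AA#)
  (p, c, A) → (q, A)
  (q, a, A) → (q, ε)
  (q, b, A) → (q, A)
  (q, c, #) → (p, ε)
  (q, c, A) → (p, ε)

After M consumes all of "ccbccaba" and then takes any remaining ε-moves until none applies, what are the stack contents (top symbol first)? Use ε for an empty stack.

(p, ccbccaba, #)
  read c, top #: go to q, push AA# → (q, cbccaba, AA#)
  read c, top A: go to p, push ε → (p, bccaba, A#)
  read b, top A: go to q, push A → (q, ccaba, A#)
  read c, top A: go to p, push ε → (p, caba, #)
  read c, top #: go to q, push AA# → (q, aba, AA#)
  read a, top A: go to q, push ε → (q, ba, A#)
  read b, top A: go to q, push A → (q, a, A#)
  read a, top A: go to q, push ε → (q, ε, #)
All input consumed in state q with stack #.

#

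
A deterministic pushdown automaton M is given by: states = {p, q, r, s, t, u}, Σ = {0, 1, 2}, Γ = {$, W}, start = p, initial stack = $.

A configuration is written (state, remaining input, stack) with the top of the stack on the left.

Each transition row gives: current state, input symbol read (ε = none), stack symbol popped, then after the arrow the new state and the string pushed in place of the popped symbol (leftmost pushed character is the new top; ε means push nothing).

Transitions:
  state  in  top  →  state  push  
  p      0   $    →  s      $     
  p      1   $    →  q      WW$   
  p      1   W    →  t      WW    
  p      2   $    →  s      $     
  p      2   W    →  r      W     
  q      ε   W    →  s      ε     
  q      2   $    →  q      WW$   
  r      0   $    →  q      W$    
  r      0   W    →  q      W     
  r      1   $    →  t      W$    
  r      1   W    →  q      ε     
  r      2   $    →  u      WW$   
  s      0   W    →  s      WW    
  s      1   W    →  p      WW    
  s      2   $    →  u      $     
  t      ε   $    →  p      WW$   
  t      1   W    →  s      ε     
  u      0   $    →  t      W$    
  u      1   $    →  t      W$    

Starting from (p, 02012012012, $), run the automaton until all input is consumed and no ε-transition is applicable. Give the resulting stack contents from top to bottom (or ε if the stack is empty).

(p, 02012012012, $)
  read 0, top $: go to s, push $ → (s, 2012012012, $)
  read 2, top $: go to u, push $ → (u, 012012012, $)
  read 0, top $: go to t, push W$ → (t, 12012012, W$)
  read 1, top W: go to s, push ε → (s, 2012012, $)
  read 2, top $: go to u, push $ → (u, 012012, $)
  read 0, top $: go to t, push W$ → (t, 12012, W$)
  read 1, top W: go to s, push ε → (s, 2012, $)
  read 2, top $: go to u, push $ → (u, 012, $)
  read 0, top $: go to t, push W$ → (t, 12, W$)
  read 1, top W: go to s, push ε → (s, 2, $)
  read 2, top $: go to u, push $ → (u, ε, $)
All input consumed in state u with stack $.

$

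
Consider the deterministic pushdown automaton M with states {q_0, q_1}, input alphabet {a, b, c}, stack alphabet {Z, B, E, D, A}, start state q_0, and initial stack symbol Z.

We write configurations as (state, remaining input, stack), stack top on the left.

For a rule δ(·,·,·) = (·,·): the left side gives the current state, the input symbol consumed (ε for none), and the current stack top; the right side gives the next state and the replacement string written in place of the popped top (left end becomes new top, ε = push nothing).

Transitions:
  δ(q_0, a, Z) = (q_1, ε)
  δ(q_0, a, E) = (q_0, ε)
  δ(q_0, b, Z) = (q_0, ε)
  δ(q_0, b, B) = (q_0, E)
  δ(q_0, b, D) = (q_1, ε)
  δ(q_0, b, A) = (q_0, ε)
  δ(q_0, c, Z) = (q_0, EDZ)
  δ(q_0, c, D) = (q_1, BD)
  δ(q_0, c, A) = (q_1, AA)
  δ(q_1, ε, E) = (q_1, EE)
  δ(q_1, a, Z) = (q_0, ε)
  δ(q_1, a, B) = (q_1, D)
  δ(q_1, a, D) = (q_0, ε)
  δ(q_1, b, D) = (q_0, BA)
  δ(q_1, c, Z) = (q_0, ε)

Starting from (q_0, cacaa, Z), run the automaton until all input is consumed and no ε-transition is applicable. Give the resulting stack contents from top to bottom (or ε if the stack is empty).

DZ

(q_0, cacaa, Z)
  read c, top Z: go to q_0, push EDZ → (q_0, acaa, EDZ)
  read a, top E: go to q_0, push ε → (q_0, caa, DZ)
  read c, top D: go to q_1, push BD → (q_1, aa, BDZ)
  read a, top B: go to q_1, push D → (q_1, a, DDZ)
  read a, top D: go to q_0, push ε → (q_0, ε, DZ)
All input consumed in state q_0 with stack DZ.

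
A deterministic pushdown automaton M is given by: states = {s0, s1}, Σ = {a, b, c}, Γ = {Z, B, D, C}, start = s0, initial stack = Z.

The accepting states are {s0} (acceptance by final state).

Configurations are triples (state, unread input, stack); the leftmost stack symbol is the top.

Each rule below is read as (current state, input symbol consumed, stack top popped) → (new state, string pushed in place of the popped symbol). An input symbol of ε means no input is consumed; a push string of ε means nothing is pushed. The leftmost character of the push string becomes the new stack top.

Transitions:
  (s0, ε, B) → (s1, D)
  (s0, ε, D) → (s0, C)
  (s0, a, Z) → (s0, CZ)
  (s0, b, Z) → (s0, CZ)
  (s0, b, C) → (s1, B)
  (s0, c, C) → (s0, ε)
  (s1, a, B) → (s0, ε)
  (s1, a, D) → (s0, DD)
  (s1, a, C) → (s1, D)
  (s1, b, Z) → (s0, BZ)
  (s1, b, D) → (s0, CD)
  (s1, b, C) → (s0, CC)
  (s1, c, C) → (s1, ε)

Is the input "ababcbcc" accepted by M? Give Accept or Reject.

Reject

(s0, ababcbcc, Z)
  read a, top Z: go to s0, push CZ → (s0, babcbcc, CZ)
  read b, top C: go to s1, push B → (s1, abcbcc, BZ)
  read a, top B: go to s0, push ε → (s0, bcbcc, Z)
  read b, top Z: go to s0, push CZ → (s0, cbcc, CZ)
  read c, top C: go to s0, push ε → (s0, bcc, Z)
  read b, top Z: go to s0, push CZ → (s0, cc, CZ)
  read c, top C: go to s0, push ε → (s0, c, Z)
No transition applies at (s0, c, Z); input not fully consumed.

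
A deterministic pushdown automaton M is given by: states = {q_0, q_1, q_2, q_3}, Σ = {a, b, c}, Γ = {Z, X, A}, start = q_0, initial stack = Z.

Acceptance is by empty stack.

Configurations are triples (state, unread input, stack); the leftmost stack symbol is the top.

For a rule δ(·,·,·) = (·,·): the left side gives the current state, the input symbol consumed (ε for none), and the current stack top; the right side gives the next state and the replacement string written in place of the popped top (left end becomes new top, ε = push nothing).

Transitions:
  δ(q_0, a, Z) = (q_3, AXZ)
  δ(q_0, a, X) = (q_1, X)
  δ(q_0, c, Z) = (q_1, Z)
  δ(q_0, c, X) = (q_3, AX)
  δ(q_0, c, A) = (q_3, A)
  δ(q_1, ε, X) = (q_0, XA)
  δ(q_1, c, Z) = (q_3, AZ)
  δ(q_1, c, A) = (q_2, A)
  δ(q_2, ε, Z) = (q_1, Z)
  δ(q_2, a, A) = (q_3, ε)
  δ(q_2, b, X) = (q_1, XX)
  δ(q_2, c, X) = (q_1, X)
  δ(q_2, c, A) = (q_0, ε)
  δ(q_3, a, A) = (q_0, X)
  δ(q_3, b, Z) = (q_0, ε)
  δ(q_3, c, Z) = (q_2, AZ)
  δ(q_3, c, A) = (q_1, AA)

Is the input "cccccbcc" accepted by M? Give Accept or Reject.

(q_0, cccccbcc, Z)
  read c, top Z: go to q_1, push Z → (q_1, ccccbcc, Z)
  read c, top Z: go to q_3, push AZ → (q_3, cccbcc, AZ)
  read c, top A: go to q_1, push AA → (q_1, ccbcc, AAZ)
  read c, top A: go to q_2, push A → (q_2, cbcc, AAZ)
  read c, top A: go to q_0, push ε → (q_0, bcc, AZ)
No transition applies at (q_0, bcc, AZ); input not fully consumed.

Reject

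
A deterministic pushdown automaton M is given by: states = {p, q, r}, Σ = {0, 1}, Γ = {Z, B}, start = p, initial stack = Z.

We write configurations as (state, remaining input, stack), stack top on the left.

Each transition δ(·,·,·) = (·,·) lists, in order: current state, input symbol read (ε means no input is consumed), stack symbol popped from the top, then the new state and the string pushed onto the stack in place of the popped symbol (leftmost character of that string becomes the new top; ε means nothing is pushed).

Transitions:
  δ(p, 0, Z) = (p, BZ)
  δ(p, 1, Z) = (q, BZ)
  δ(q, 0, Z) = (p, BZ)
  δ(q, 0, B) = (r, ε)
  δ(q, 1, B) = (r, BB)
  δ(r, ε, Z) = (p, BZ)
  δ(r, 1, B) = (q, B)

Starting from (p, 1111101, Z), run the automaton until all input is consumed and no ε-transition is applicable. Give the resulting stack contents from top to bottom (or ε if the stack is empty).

BBZ

(p, 1111101, Z) ⊢ (q, 111101, BZ) ⊢ (r, 11101, BBZ) ⊢ (q, 1101, BBZ) ⊢ (r, 101, BBBZ) ⊢ (q, 01, BBBZ) ⊢ (r, 1, BBZ) ⊢ (q, ε, BBZ)
All input consumed in state q with stack BBZ.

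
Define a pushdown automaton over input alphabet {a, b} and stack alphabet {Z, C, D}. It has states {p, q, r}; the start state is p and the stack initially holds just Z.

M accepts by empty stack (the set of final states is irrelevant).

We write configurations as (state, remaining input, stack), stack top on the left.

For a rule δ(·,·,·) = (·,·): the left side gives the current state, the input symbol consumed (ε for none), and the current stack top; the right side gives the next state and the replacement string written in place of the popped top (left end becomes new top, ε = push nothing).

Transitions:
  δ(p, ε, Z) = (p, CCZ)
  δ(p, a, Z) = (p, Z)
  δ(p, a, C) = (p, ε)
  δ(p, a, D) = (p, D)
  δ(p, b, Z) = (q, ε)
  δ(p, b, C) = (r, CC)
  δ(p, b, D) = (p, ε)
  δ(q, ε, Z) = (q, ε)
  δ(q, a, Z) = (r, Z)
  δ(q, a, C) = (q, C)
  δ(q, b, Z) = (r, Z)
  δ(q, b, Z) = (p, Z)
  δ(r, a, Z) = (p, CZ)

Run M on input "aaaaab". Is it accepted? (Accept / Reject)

Accept

One accepting computation: (p, aaaaab, Z) ⊢ (p, aaaab, Z) ⊢ (p, aaab, Z) ⊢ (p, aab, Z) ⊢ (p, ab, Z) ⊢ (p, b, Z) ⊢ (q, ε, ε)
All input consumed and the stack is empty.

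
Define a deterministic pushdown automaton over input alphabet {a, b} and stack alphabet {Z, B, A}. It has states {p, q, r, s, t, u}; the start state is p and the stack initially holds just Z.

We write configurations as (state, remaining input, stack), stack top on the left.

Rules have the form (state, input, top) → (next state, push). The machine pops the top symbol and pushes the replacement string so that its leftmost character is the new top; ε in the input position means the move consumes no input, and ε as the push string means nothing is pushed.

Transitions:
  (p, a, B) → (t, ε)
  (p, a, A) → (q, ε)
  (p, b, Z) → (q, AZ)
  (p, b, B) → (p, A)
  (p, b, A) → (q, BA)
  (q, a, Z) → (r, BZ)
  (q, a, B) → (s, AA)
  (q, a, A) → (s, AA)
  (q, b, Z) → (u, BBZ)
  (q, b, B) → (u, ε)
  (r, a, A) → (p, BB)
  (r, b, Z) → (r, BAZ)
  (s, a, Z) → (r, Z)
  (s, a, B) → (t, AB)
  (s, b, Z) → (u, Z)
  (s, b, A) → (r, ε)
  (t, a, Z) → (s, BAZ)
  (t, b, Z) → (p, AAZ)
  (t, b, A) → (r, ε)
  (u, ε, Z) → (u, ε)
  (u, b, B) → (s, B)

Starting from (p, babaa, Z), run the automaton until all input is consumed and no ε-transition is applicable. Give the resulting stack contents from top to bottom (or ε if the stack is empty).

(p, babaa, Z)
  read b, top Z: go to q, push AZ → (q, abaa, AZ)
  read a, top A: go to s, push AA → (s, baa, AAZ)
  read b, top A: go to r, push ε → (r, aa, AZ)
  read a, top A: go to p, push BB → (p, a, BBZ)
  read a, top B: go to t, push ε → (t, ε, BZ)
All input consumed in state t with stack BZ.

BZ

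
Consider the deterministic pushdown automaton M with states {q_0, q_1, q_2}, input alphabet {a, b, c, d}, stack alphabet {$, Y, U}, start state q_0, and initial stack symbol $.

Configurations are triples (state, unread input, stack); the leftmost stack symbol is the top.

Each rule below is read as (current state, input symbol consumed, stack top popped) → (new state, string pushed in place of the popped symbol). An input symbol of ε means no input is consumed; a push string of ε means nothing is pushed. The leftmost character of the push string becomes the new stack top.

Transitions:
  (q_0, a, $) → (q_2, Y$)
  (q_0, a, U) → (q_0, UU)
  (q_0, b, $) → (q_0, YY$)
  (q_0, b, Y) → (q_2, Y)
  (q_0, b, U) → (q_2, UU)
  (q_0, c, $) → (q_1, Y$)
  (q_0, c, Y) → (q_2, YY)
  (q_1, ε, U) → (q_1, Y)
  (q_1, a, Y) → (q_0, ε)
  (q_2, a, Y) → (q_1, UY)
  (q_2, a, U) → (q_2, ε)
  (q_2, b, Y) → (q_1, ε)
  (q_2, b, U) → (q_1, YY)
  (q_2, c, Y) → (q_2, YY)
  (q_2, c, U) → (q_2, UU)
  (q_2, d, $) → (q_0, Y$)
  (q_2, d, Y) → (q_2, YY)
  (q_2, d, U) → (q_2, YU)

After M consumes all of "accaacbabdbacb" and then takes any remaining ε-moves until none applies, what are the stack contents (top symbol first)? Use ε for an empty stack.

(q_0, accaacbabdbacb, $)
  read a, top $: go to q_2, push Y$ → (q_2, ccaacbabdbacb, Y$)
  read c, top Y: go to q_2, push YY → (q_2, caacbabdbacb, YY$)
  read c, top Y: go to q_2, push YY → (q_2, aacbabdbacb, YYY$)
  read a, top Y: go to q_1, push UY → (q_1, acbabdbacb, UYYY$)
  ε-move, top U: go to q_1, push Y → (q_1, acbabdbacb, YYYY$)
  read a, top Y: go to q_0, push ε → (q_0, cbabdbacb, YYY$)
  read c, top Y: go to q_2, push YY → (q_2, babdbacb, YYYY$)
  read b, top Y: go to q_1, push ε → (q_1, abdbacb, YYY$)
  read a, top Y: go to q_0, push ε → (q_0, bdbacb, YY$)
  read b, top Y: go to q_2, push Y → (q_2, dbacb, YY$)
  read d, top Y: go to q_2, push YY → (q_2, bacb, YYY$)
  read b, top Y: go to q_1, push ε → (q_1, acb, YY$)
  read a, top Y: go to q_0, push ε → (q_0, cb, Y$)
  read c, top Y: go to q_2, push YY → (q_2, b, YY$)
  read b, top Y: go to q_1, push ε → (q_1, ε, Y$)
All input consumed in state q_1 with stack Y$.

Y$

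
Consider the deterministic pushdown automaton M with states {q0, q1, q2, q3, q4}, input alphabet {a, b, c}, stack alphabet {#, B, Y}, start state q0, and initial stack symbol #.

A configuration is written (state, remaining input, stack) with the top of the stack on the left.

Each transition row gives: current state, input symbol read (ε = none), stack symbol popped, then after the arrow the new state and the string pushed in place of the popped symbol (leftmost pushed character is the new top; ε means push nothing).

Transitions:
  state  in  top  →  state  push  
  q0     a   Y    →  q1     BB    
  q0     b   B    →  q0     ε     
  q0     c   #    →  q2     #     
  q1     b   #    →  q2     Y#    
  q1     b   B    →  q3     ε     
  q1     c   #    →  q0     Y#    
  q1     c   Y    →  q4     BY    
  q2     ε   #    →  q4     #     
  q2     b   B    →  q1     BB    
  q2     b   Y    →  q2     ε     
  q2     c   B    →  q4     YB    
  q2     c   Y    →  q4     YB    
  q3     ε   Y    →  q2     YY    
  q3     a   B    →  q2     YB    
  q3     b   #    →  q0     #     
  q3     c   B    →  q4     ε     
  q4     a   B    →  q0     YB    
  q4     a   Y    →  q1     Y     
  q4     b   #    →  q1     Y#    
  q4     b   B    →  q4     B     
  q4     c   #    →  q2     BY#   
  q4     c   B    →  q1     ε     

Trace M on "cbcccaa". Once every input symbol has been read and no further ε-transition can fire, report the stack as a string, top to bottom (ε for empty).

BBBY#

(q0, cbcccaa, #) ⊢ (q2, bcccaa, #) ⊢ (q4, bcccaa, #) ⊢ (q1, cccaa, Y#) ⊢ (q4, ccaa, BY#) ⊢ (q1, caa, Y#) ⊢ (q4, aa, BY#) ⊢ (q0, a, YBY#) ⊢ (q1, ε, BBBY#)
All input consumed in state q1 with stack BBBY#.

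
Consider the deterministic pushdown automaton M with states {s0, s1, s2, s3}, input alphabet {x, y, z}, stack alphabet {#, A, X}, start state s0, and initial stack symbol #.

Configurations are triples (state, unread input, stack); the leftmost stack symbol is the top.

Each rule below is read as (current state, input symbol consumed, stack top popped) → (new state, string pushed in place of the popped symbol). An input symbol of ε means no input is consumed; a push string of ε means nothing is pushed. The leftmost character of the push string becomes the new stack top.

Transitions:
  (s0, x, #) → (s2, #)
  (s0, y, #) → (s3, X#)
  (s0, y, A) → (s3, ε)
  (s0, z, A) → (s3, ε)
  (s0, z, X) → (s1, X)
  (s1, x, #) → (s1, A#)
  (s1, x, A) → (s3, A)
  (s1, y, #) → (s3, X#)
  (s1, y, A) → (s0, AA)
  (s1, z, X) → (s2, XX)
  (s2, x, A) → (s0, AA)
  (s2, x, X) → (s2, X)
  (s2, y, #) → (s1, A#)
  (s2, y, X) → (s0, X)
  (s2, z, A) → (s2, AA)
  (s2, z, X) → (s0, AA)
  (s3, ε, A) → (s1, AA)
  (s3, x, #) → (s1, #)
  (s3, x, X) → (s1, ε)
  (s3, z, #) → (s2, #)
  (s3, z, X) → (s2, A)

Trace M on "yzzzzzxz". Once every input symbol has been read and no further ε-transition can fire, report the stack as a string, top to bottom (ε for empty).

(s0, yzzzzzxz, #)
  read y, top #: go to s3, push X# → (s3, zzzzzxz, X#)
  read z, top X: go to s2, push A → (s2, zzzzxz, A#)
  read z, top A: go to s2, push AA → (s2, zzzxz, AA#)
  read z, top A: go to s2, push AA → (s2, zzxz, AAA#)
  read z, top A: go to s2, push AA → (s2, zxz, AAAA#)
  read z, top A: go to s2, push AA → (s2, xz, AAAAA#)
  read x, top A: go to s0, push AA → (s0, z, AAAAAA#)
  read z, top A: go to s3, push ε → (s3, ε, AAAAA#)
  ε-move, top A: go to s1, push AA → (s1, ε, AAAAAA#)
All input consumed in state s1 with stack AAAAAA#.

AAAAAA#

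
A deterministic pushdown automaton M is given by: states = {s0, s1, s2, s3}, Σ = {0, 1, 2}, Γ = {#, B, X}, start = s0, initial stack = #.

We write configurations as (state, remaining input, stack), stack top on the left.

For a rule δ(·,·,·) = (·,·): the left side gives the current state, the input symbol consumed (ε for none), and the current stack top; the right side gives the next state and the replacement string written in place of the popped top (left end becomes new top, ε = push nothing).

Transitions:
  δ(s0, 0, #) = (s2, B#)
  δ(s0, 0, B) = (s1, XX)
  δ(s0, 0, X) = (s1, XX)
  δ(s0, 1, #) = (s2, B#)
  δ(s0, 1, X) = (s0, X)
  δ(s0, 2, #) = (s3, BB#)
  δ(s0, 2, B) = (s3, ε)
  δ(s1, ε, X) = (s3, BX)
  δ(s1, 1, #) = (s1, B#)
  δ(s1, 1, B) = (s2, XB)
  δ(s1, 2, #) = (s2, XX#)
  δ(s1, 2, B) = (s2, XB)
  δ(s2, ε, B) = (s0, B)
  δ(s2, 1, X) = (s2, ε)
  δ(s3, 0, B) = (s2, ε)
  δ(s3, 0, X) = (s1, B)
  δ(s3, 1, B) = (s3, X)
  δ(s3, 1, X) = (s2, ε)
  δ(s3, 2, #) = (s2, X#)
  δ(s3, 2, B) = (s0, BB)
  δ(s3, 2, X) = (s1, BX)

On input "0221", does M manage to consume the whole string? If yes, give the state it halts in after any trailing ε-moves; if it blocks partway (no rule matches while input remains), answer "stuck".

(s0, 0221, #)
  read 0, top #: go to s2, push B# → (s2, 221, B#)
  ε-move, top B: go to s0, push B → (s0, 221, B#)
  read 2, top B: go to s3, push ε → (s3, 21, #)
  read 2, top #: go to s2, push X# → (s2, 1, X#)
  read 1, top X: go to s2, push ε → (s2, ε, #)
All input consumed; M is in state s2.

s2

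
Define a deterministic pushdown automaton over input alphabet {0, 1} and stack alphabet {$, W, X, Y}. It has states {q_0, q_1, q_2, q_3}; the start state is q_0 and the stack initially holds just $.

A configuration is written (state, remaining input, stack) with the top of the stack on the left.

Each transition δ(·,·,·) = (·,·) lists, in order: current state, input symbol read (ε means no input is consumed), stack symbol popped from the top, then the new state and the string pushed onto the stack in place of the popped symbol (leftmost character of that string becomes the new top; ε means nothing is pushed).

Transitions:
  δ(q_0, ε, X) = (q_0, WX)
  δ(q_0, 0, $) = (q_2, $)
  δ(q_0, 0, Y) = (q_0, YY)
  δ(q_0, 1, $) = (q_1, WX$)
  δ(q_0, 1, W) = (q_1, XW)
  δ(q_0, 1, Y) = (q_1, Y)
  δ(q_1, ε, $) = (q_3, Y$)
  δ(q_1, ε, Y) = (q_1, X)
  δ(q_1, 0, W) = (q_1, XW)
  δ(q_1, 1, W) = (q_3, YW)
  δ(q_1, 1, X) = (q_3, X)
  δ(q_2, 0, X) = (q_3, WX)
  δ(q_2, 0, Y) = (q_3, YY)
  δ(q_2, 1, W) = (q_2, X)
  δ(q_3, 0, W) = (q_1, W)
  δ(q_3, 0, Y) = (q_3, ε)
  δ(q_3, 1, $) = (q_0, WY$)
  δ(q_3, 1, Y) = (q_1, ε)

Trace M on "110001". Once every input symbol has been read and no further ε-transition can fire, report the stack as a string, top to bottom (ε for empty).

(q_0, 110001, $)
  read 1, top $: go to q_1, push WX$ → (q_1, 10001, WX$)
  read 1, top W: go to q_3, push YW → (q_3, 0001, YWX$)
  read 0, top Y: go to q_3, push ε → (q_3, 001, WX$)
  read 0, top W: go to q_1, push W → (q_1, 01, WX$)
  read 0, top W: go to q_1, push XW → (q_1, 1, XWX$)
  read 1, top X: go to q_3, push X → (q_3, ε, XWX$)
All input consumed in state q_3 with stack XWX$.

XWX$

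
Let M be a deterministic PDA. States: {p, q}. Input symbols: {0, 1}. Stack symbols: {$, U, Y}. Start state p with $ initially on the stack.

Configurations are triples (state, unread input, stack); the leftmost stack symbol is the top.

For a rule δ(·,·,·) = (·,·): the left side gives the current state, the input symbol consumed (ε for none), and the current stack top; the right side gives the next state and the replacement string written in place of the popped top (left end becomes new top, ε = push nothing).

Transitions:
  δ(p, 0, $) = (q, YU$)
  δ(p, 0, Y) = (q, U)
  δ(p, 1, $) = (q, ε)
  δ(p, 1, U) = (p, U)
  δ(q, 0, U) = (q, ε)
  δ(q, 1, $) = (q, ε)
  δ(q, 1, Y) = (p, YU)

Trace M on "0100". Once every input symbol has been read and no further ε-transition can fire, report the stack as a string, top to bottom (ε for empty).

(p, 0100, $)
  read 0, top $: go to q, push YU$ → (q, 100, YU$)
  read 1, top Y: go to p, push YU → (p, 00, YUU$)
  read 0, top Y: go to q, push U → (q, 0, UUU$)
  read 0, top U: go to q, push ε → (q, ε, UU$)
All input consumed in state q with stack UU$.

UU$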